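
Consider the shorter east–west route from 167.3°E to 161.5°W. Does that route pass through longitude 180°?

Yes

Naïve |-161.5 − 167.3| = 328.8° > 180°, so the shorter arc goes the other way round — across 180°.
Signed shortest Δλ = ((-161.5 − 167.3 + 180) mod 360) − 180 = 31.2°.
Going east by 31.2° from +167.3° passes through 180° before reaching -161.5°.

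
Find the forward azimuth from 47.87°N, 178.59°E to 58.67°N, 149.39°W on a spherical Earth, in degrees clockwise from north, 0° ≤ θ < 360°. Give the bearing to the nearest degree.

Δλ = -149.39 − 178.59 = -327.98°; wrapped into (−180°, 180°]: 32.02°.
θ = atan2( sin Δλ · cos φ₂ , cos φ₁ · sin φ₂ − sin φ₁ · cos φ₂ · cos Δλ )
  = atan2(0.27569, 0.24605) = 48.252° → normalised to [0°, 360°): 48.252°.

48°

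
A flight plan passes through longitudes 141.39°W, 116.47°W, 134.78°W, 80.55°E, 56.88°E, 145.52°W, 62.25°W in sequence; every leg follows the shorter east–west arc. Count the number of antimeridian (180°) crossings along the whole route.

Leg 1: -141.39° → -116.47°, shortest Δλ = 24.92° (east) — does not cross 180°.
Leg 2: -116.47° → -134.78°, shortest Δλ = -18.31° (west) — does not cross 180°.
Leg 3: -134.78° → +80.55°, shortest Δλ = -144.67° (west) — crosses 180°.
Leg 4: +80.55° → +56.88°, shortest Δλ = -23.67° (west) — does not cross 180°.
Leg 5: +56.88° → -145.52°, shortest Δλ = 157.6° (east) — crosses 180°.
Leg 6: -145.52° → -62.25°, shortest Δλ = 83.27° (east) — does not cross 180°.
Total crossings: 2.

2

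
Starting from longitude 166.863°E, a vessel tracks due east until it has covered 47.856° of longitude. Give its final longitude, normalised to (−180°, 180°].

145.281°W

Start at +166.863°; shift +47.856° → +214.719°.
+214.719° lies outside (−180°, 180°]; subtract 360° → -145.281°.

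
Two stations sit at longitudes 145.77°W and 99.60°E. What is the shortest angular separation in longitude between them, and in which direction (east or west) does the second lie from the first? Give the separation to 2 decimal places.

114.63° west

Raw difference: 99.60 − -145.77 = 245.37°.
Normalise into (−180°, 180°]: 245.37° − 360° = -114.63°.
Negative ⇒ the second point lies to the west; separation 114.63°.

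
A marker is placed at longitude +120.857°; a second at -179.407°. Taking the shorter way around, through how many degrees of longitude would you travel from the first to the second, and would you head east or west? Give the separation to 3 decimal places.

59.736° east

Raw difference: -179.407 − 120.857 = -300.264°.
Normalise into (−180°, 180°]: -300.264° + 360° = 59.736°.
Positive ⇒ the second point lies to the east; separation 59.736°.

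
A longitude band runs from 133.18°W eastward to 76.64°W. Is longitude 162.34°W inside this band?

No

Band width going east from -133.18° to -76.64°: ((-76.64 − -133.18) mod 360) = 56.54°.
Offset of -162.34° east of the west edge: ((-162.34 − -133.18) mod 360) = 330.84°.
330.84° > 56.54° ⇒ outside.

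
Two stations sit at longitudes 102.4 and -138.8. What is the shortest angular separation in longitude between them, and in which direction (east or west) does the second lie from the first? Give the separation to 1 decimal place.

Raw difference: -138.8 − 102.4 = -241.2°.
Normalise into (−180°, 180°]: -241.2° + 360° = 118.8°.
Positive ⇒ the second point lies to the east; separation 118.8°.

118.8° east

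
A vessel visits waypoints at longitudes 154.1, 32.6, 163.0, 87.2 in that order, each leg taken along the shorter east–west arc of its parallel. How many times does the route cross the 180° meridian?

Leg 1: +154.1° → +32.6°, shortest Δλ = -121.5° (west) — does not cross 180°.
Leg 2: +32.6° → +163.0°, shortest Δλ = 130.4° (east) — does not cross 180°.
Leg 3: +163.0° → +87.2°, shortest Δλ = -75.8° (west) — does not cross 180°.
Total crossings: 0.

0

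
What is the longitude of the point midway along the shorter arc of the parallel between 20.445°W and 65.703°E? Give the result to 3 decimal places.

Signed shortest Δλ from -20.445° to +65.703° is +86.148°.
Midpoint longitude = -20.445° + (+86.148°)/2 = -20.445° + 43.074° = +22.629°.

22.629°E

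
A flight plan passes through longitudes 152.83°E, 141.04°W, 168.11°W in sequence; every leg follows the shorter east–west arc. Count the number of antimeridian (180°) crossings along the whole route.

1

Leg 1: +152.83° → -141.04°, shortest Δλ = 66.13° (east) — crosses 180°.
Leg 2: -141.04° → -168.11°, shortest Δλ = -27.07° (west) — does not cross 180°.
Total crossings: 1.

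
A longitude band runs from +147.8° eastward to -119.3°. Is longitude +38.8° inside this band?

No

Band width going east from +147.8° to -119.3°: ((-119.3 − 147.8) mod 360) = 92.9°.
Offset of +38.8° east of the west edge: ((38.8 − 147.8) mod 360) = 251.0°.
251.0° > 92.9° ⇒ outside.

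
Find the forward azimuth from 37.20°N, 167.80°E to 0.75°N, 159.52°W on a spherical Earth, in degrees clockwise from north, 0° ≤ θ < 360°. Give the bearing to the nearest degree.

133°

Δλ = -159.52 − 167.80 = -327.32°; wrapped into (−180°, 180°]: 32.68°.
θ = atan2( sin Δλ · cos φ₂ , cos φ₁ · sin φ₂ − sin φ₁ · cos φ₂ · cos Δλ )
  = atan2(0.53990, -0.49842) = 132.712° → normalised to [0°, 360°): 132.712°.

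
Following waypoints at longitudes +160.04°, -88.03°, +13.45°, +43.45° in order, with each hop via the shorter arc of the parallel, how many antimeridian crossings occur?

1

Leg 1: +160.04° → -88.03°, shortest Δλ = 111.93° (east) — crosses 180°.
Leg 2: -88.03° → +13.45°, shortest Δλ = 101.48° (east) — does not cross 180°.
Leg 3: +13.45° → +43.45°, shortest Δλ = 30.0° (east) — does not cross 180°.
Total crossings: 1.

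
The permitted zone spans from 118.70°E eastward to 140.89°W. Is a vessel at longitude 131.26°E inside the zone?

Yes

Band width going east from +118.70° to -140.89°: ((-140.89 − 118.70) mod 360) = 100.41°.
Offset of +131.26° east of the west edge: ((131.26 − 118.70) mod 360) = 12.56°.
12.56° ≤ 100.41° ⇒ inside.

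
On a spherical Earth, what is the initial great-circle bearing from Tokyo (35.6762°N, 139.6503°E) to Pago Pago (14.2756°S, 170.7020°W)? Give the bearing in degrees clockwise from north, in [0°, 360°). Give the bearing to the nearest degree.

Δλ = -170.7020 − 139.6503 = -310.3523°; wrapped into (−180°, 180°]: 49.6477°.
θ = atan2( sin Δλ · cos φ₂ , cos φ₁ · sin φ₂ − sin φ₁ · cos φ₂ · cos Δλ )
  = atan2(0.73855, -0.56626) = 127.478° → normalised to [0°, 360°): 127.478°.

127°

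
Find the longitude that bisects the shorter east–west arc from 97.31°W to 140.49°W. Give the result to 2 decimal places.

118.90°W

Signed shortest Δλ from -97.31° to -140.49° is -43.18°.
Midpoint longitude = -97.31° + (-43.18°)/2 = -97.31° − 21.59° = -118.90°.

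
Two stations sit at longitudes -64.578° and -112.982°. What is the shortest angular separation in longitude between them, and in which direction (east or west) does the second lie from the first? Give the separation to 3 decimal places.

Raw difference: -112.982 − -64.578 = -48.404°.
Normalise into (−180°, 180°]: -48.404° stays -48.404°.
Negative ⇒ the second point lies to the west; separation 48.404°.

48.404° west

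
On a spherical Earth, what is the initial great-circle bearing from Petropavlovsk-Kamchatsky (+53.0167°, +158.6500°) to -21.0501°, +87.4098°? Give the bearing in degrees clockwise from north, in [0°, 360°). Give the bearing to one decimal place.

Δλ = 87.4098 − 158.6500 = -71.2402°.
θ = atan2( sin Δλ · cos φ₂ , cos φ₁ · sin φ₂ − sin φ₁ · cos φ₂ · cos Δλ )
  = atan2(-0.88369, -0.45583) = -117.286° → normalised to [0°, 360°): 242.714°.

242.7°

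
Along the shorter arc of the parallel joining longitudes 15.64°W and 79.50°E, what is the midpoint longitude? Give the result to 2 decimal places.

Signed shortest Δλ from -15.64° to +79.50° is +95.14°.
Midpoint longitude = -15.64° + (+95.14°)/2 = -15.64° + 47.57° = +31.93°.

31.93°E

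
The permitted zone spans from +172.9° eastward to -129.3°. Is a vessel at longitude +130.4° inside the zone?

No

Band width going east from +172.9° to -129.3°: ((-129.3 − 172.9) mod 360) = 57.8°.
Offset of +130.4° east of the west edge: ((130.4 − 172.9) mod 360) = 317.5°.
317.5° > 57.8° ⇒ outside.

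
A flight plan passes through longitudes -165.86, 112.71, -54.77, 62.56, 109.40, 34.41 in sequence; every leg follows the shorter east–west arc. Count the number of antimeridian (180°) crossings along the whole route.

1

Leg 1: -165.86° → +112.71°, shortest Δλ = -81.43° (west) — crosses 180°.
Leg 2: +112.71° → -54.77°, shortest Δλ = -167.48° (west) — does not cross 180°.
Leg 3: -54.77° → +62.56°, shortest Δλ = 117.33° (east) — does not cross 180°.
Leg 4: +62.56° → +109.40°, shortest Δλ = 46.84° (east) — does not cross 180°.
Leg 5: +109.40° → +34.41°, shortest Δλ = -74.99° (west) — does not cross 180°.
Total crossings: 1.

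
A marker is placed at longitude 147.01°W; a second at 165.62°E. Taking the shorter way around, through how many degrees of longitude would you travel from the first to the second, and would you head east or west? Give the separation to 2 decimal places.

47.37° west

Raw difference: 165.62 − -147.01 = 312.63°.
Normalise into (−180°, 180°]: 312.63° − 360° = -47.37°.
Negative ⇒ the second point lies to the west; separation 47.37°.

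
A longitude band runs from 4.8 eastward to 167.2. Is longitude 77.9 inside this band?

Band width going east from +4.8° to +167.2°: ((167.2 − 4.8) mod 360) = 162.4°.
Offset of +77.9° east of the west edge: ((77.9 − 4.8) mod 360) = 73.1°.
73.1° ≤ 162.4° ⇒ inside.

Yes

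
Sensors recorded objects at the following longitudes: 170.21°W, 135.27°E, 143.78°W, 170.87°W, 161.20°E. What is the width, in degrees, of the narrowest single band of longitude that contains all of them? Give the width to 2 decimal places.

80.95°

Sort the longitudes: -170.87°, -170.21°, -143.78°, +135.27°, +161.20°.
Eastward gaps between consecutive values (wrapping around): 0.66°, 26.43°, 279.05°, 25.93°, 27.93°.
Largest gap = 279.05° ⇒ minimal covering band is its complement: 360° − 279.05° = 80.95°.
Band runs from +135.27° eastward to -143.78°, crossing the antimeridian.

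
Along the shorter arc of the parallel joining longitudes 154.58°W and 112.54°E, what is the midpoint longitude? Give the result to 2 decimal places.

158.98°E

Signed shortest Δλ from -154.58° to +112.54° is -92.88°.
Midpoint longitude = -154.58° + (-92.88°)/2 = -154.58° − 46.44° = -201.02°.
Normalise into (−180°, 180°]: +158.98°.
(The naïve average (-154.58 + +112.54)/2 = -21.02° is on the wrong side of the globe.)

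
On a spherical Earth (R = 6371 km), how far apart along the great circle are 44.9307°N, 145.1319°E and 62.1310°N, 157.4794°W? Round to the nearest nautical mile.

2198 nmi

Δλ = -157.4794 − 145.1319 = -302.6113°; wrapped into (−180°, 180°]: 57.3887°.
Δφ = 62.1310 − 44.9307 = 17.2003°.
a = sin²(Δφ/2) + cos φ₁ · cos φ₂ · sin²(Δλ/2) = 0.098653.
c = 2·atan2(√a, √(1−a)) = 0.63900 rad → d = 6371·c ≈ 4071.06 km ≈ 2198.20 nmi.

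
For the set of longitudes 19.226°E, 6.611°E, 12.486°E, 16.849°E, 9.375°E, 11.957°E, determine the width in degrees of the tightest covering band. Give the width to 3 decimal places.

12.615°

Sort the longitudes: +6.611°, +9.375°, +11.957°, +12.486°, +16.849°, +19.226°.
Eastward gaps between consecutive values (wrapping around): 2.764°, 2.582°, 0.529°, 4.363°, 2.377°, 347.385°.
Largest gap = 347.385° ⇒ minimal covering band is its complement: 360° − 347.385° = 12.615°.
Band runs from +6.611° eastward to +19.226°.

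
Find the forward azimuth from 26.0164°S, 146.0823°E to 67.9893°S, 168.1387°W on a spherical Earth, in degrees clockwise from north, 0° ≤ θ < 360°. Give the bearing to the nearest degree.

Δλ = -168.1387 − 146.0823 = -314.2210°; wrapped into (−180°, 180°]: 45.7790°.
θ = atan2( sin Δλ · cos φ₂ , cos φ₁ · sin φ₂ − sin φ₁ · cos φ₂ · cos Δλ )
  = atan2(0.26859, -0.71852) = 159.504° → normalised to [0°, 360°): 159.504°.

160°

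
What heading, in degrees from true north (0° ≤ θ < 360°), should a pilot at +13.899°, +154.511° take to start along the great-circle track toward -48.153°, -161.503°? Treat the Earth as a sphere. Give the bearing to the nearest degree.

Δλ = -161.503 − 154.511 = -316.014°; wrapped into (−180°, 180°]: 43.986°.
θ = atan2( sin Δλ · cos φ₂ , cos φ₁ · sin φ₂ − sin φ₁ · cos φ₂ · cos Δλ )
  = atan2(0.46332, -0.83842) = 151.075° → normalised to [0°, 360°): 151.075°.

151°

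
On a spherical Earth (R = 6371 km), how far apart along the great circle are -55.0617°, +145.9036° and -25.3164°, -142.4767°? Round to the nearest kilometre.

Δλ = -142.4767 − 145.9036 = -288.3803°; wrapped into (−180°, 180°]: 71.6197°.
Δφ = -25.3164 − -55.0617 = 29.7453°.
a = sin²(Δφ/2) + cos φ₁ · cos φ₂ · sin²(Δλ/2) = 0.243106.
c = 2·atan2(√a, √(1−a)) = 1.03120 rad → d = 6371·c ≈ 6569.79 km.

6570 km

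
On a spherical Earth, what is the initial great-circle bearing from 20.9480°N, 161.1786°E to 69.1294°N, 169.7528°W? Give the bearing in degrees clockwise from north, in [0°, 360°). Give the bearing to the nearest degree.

Δλ = -169.7528 − 161.1786 = -330.9314°; wrapped into (−180°, 180°]: 29.0686°.
θ = atan2( sin Δλ · cos φ₂ , cos φ₁ · sin φ₂ − sin φ₁ · cos φ₂ · cos Δλ )
  = atan2(0.17309, 0.76130) = 12.809° → normalised to [0°, 360°): 12.809°.

13°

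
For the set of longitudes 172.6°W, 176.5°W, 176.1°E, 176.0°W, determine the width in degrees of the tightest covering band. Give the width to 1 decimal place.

Sort the longitudes: -176.5°, -176.0°, -172.6°, +176.1°.
Eastward gaps between consecutive values (wrapping around): 0.5°, 3.4°, 348.7°, 7.4°.
Largest gap = 348.7° ⇒ minimal covering band is its complement: 360° − 348.7° = 11.3°.
Band runs from +176.1° eastward to -172.6°, crossing the antimeridian.

11.3°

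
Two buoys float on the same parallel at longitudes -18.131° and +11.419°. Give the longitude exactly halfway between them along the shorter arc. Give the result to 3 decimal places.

-3.356°

Signed shortest Δλ from -18.131° to +11.419° is +29.550°.
Midpoint longitude = -18.131° + (+29.550°)/2 = -18.131° + 14.775° = -3.356°.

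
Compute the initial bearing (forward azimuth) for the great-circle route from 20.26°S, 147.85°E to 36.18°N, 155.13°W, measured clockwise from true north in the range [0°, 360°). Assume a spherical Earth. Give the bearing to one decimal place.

43.8°

Δλ = -155.13 − 147.85 = -302.98°; wrapped into (−180°, 180°]: 57.02°.
θ = atan2( sin Δλ · cos φ₂ , cos φ₁ · sin φ₂ − sin φ₁ · cos φ₂ · cos Δλ )
  = atan2(0.67710, 0.70595) = 43.805° → normalised to [0°, 360°): 43.805°.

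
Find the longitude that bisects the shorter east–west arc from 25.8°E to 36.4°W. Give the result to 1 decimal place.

5.3°W

Signed shortest Δλ from +25.8° to -36.4° is -62.2°.
Midpoint longitude = +25.8° + (-62.2°)/2 = +25.8° − 31.1° = -5.3°.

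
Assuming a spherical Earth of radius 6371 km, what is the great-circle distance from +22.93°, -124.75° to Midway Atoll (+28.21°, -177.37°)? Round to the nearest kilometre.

Δλ = -177.37 − -124.75 = -52.62°.
Δφ = 28.21 − 22.93 = 5.28°.
a = sin²(Δφ/2) + cos φ₁ · cos φ₂ · sin²(Δλ/2) = 0.161559.
c = 2·atan2(√a, √(1−a)) = 0.82728 rad → d = 6371·c ≈ 5270.58 km.

5271 km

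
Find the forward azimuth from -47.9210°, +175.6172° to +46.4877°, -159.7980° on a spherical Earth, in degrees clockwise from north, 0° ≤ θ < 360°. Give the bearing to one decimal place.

16.8°

Δλ = -159.7980 − 175.6172 = -335.4152°; wrapped into (−180°, 180°]: 24.5848°.
θ = atan2( sin Δλ · cos φ₂ , cos φ₁ · sin φ₂ − sin φ₁ · cos φ₂ · cos Δλ )
  = atan2(0.28645, 0.95071) = 16.767° → normalised to [0°, 360°): 16.767°.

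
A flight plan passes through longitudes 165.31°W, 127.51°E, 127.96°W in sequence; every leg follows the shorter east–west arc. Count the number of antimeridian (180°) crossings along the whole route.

2

Leg 1: -165.31° → +127.51°, shortest Δλ = -67.18° (west) — crosses 180°.
Leg 2: +127.51° → -127.96°, shortest Δλ = 104.53° (east) — crosses 180°.
Total crossings: 2.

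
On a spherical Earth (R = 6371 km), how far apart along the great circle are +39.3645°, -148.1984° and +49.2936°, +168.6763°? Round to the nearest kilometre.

3549 km

Δλ = 168.6763 − -148.1984 = 316.8747°; wrapped into (−180°, 180°]: -43.1253°.
Δφ = 49.2936 − 39.3645 = 9.9291°.
a = sin²(Δφ/2) + cos φ₁ · cos φ₂ · sin²(Δλ/2) = 0.075594.
c = 2·atan2(√a, √(1−a)) = 0.55706 rad → d = 6371·c ≈ 3549.04 km.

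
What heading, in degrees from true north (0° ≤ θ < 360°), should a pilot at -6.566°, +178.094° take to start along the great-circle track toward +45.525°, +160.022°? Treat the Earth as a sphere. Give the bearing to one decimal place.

344.5°

Δλ = 160.022 − 178.094 = -18.072°.
θ = atan2( sin Δλ · cos φ₂ , cos φ₁ · sin φ₂ − sin φ₁ · cos φ₂ · cos Δλ )
  = atan2(-0.21733, 0.78504) = -15.475° → normalised to [0°, 360°): 344.525°.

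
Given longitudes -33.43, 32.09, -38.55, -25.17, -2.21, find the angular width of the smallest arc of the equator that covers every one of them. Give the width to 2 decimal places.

Sort the longitudes: -38.55°, -33.43°, -25.17°, -2.21°, +32.09°.
Eastward gaps between consecutive values (wrapping around): 5.12°, 8.26°, 22.96°, 34.30°, 289.36°.
Largest gap = 289.36° ⇒ minimal covering band is its complement: 360° − 289.36° = 70.64°.
Band runs from -38.55° eastward to +32.09°.

70.64°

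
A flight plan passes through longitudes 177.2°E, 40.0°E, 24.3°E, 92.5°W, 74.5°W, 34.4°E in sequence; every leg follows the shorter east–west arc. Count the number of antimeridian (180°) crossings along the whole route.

Leg 1: +177.2° → +40.0°, shortest Δλ = -137.2° (west) — does not cross 180°.
Leg 2: +40.0° → +24.3°, shortest Δλ = -15.7° (west) — does not cross 180°.
Leg 3: +24.3° → -92.5°, shortest Δλ = -116.8° (west) — does not cross 180°.
Leg 4: -92.5° → -74.5°, shortest Δλ = 18.0° (east) — does not cross 180°.
Leg 5: -74.5° → +34.4°, shortest Δλ = 108.9° (east) — does not cross 180°.
Total crossings: 0.

0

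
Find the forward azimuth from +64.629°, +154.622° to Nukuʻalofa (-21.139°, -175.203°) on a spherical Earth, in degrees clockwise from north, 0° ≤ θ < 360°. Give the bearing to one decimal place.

Δλ = -175.203 − 154.622 = -329.825°; wrapped into (−180°, 180°]: 30.175°.
θ = atan2( sin Δλ · cos φ₂ , cos φ₁ · sin φ₂ − sin φ₁ · cos φ₂ · cos Δλ )
  = atan2(0.46882, -0.88308) = 152.036° → normalised to [0°, 360°): 152.036°.

152.0°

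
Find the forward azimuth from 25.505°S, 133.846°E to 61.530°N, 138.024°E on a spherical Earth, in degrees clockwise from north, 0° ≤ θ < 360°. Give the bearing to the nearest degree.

2°

Δλ = 138.024 − 133.846 = 4.178°.
θ = atan2( sin Δλ · cos φ₂ , cos φ₁ · sin φ₂ − sin φ₁ · cos φ₂ · cos Δλ )
  = atan2(0.03473, 0.99812) = 1.993° → normalised to [0°, 360°): 1.993°.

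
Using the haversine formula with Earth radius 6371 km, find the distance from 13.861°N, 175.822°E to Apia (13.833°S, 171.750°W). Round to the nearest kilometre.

Δλ = -171.750 − 175.822 = -347.572°; wrapped into (−180°, 180°]: 12.428°.
Δφ = -13.833 − 13.861 = -27.694°.
a = sin²(Δφ/2) + cos φ₁ · cos φ₂ · sin²(Δλ/2) = 0.068324.
c = 2·atan2(√a, √(1−a)) = 0.52892 rad → d = 6371·c ≈ 3369.76 km.

3370 km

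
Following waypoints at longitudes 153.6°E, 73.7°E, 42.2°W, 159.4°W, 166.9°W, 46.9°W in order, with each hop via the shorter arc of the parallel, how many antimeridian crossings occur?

0

Leg 1: +153.6° → +73.7°, shortest Δλ = -79.9° (west) — does not cross 180°.
Leg 2: +73.7° → -42.2°, shortest Δλ = -115.9° (west) — does not cross 180°.
Leg 3: -42.2° → -159.4°, shortest Δλ = -117.2° (west) — does not cross 180°.
Leg 4: -159.4° → -166.9°, shortest Δλ = -7.5° (west) — does not cross 180°.
Leg 5: -166.9° → -46.9°, shortest Δλ = 120.0° (east) — does not cross 180°.
Total crossings: 0.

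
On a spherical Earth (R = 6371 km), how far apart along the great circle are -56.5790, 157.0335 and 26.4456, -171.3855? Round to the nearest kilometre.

9699 km

Δλ = -171.3855 − 157.0335 = -328.4190°; wrapped into (−180°, 180°]: 31.5810°.
Δφ = 26.4456 − -56.5790 = 83.0246°.
a = sin²(Δφ/2) + cos φ₁ · cos φ₂ · sin²(Δλ/2) = 0.475796.
c = 2·atan2(√a, √(1−a)) = 1.52237 rad → d = 6371·c ≈ 9699.02 km.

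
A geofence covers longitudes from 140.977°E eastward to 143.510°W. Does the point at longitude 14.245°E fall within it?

Band width going east from +140.977° to -143.510°: ((-143.510 − 140.977) mod 360) = 75.513°.
Offset of +14.245° east of the west edge: ((14.245 − 140.977) mod 360) = 233.268°.
233.268° > 75.513° ⇒ outside.

No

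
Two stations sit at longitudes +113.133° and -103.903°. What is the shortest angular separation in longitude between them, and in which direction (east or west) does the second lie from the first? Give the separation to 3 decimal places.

Raw difference: -103.903 − 113.133 = -217.036°.
Normalise into (−180°, 180°]: -217.036° + 360° = 142.964°.
Positive ⇒ the second point lies to the east; separation 142.964°.

142.964° east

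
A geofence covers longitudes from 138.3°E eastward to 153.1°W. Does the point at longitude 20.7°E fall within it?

No

Band width going east from +138.3° to -153.1°: ((-153.1 − 138.3) mod 360) = 68.6°.
Offset of +20.7° east of the west edge: ((20.7 − 138.3) mod 360) = 242.4°.
242.4° > 68.6° ⇒ outside.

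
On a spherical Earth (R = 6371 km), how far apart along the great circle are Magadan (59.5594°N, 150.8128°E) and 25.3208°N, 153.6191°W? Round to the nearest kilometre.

5684 km

Δλ = -153.6191 − 150.8128 = -304.4319°; wrapped into (−180°, 180°]: 55.5681°.
Δφ = 25.3208 − 59.5594 = -34.2386°.
a = sin²(Δφ/2) + cos φ₁ · cos φ₂ · sin²(Δλ/2) = 0.186160.
c = 2·atan2(√a, √(1−a)) = 0.89223 rad → d = 6371·c ≈ 5684.38 km.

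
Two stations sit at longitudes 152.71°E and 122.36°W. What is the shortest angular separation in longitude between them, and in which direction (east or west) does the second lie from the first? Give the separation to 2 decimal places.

84.93° east

Raw difference: -122.36 − 152.71 = -275.07°.
Normalise into (−180°, 180°]: -275.07° + 360° = 84.93°.
Positive ⇒ the second point lies to the east; separation 84.93°.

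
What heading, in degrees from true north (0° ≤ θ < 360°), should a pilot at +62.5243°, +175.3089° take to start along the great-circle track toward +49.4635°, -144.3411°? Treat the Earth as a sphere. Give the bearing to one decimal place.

Δλ = -144.3411 − 175.3089 = -319.6500°; wrapped into (−180°, 180°]: 40.3500°.
θ = atan2( sin Δλ · cos φ₂ , cos φ₁ · sin φ₂ − sin φ₁ · cos φ₂ · cos Δλ )
  = atan2(0.42080, -0.08881) = 101.917° → normalised to [0°, 360°): 101.917°.

101.9°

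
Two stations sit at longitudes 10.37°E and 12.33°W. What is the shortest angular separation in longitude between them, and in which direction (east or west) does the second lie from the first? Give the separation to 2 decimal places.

22.70° west

Raw difference: -12.33 − 10.37 = -22.7°.
Normalise into (−180°, 180°]: -22.7° stays -22.7°.
Negative ⇒ the second point lies to the west; separation 22.70°.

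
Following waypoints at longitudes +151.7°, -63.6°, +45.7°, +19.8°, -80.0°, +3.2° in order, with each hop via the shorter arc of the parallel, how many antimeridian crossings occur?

1

Leg 1: +151.7° → -63.6°, shortest Δλ = 144.7° (east) — crosses 180°.
Leg 2: -63.6° → +45.7°, shortest Δλ = 109.3° (east) — does not cross 180°.
Leg 3: +45.7° → +19.8°, shortest Δλ = -25.9° (west) — does not cross 180°.
Leg 4: +19.8° → -80.0°, shortest Δλ = -99.8° (west) — does not cross 180°.
Leg 5: -80.0° → +3.2°, shortest Δλ = 83.2° (east) — does not cross 180°.
Total crossings: 1.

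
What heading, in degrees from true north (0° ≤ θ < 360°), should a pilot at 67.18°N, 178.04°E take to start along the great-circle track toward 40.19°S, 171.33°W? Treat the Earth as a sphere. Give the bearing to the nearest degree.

Δλ = -171.33 − 178.04 = -349.37°; wrapped into (−180°, 180°]: 10.63°.
θ = atan2( sin Δλ · cos φ₂ , cos φ₁ · sin φ₂ − sin φ₁ · cos φ₂ · cos Δλ )
  = atan2(0.14092, -0.94231) = 171.495° → normalised to [0°, 360°): 171.495°.

171°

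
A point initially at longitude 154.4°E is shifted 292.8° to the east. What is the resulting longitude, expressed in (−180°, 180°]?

Start at +154.4°; shift +292.8° → +447.2°.
+447.2° lies outside (−180°, 180°]; subtract 360° → +87.2°.

87.2°E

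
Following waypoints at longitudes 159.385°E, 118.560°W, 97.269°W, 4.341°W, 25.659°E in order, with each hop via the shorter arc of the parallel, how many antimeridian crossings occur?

1

Leg 1: +159.385° → -118.560°, shortest Δλ = 82.055° (east) — crosses 180°.
Leg 2: -118.560° → -97.269°, shortest Δλ = 21.291° (east) — does not cross 180°.
Leg 3: -97.269° → -4.341°, shortest Δλ = 92.928° (east) — does not cross 180°.
Leg 4: -4.341° → +25.659°, shortest Δλ = 30.0° (east) — does not cross 180°.
Total crossings: 1.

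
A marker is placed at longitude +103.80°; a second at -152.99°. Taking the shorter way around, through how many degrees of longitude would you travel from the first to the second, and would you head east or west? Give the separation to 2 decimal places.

103.21° east

Raw difference: -152.99 − 103.80 = -256.79°.
Normalise into (−180°, 180°]: -256.79° + 360° = 103.21°.
Positive ⇒ the second point lies to the east; separation 103.21°.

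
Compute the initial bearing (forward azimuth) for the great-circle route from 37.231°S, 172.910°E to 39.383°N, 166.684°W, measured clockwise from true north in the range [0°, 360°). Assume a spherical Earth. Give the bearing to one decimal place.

Δλ = -166.684 − 172.910 = -339.594°; wrapped into (−180°, 180°]: 20.406°.
θ = atan2( sin Δλ · cos φ₂ , cos φ₁ · sin φ₂ − sin φ₁ · cos φ₂ · cos Δλ )
  = atan2(0.26949, 0.94349) = 15.941° → normalised to [0°, 360°): 15.941°.

15.9°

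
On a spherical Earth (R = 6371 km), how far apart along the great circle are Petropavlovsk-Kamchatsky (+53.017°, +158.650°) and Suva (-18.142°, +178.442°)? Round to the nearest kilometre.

Δλ = 178.442 − 158.650 = 19.792°.
Δφ = -18.142 − 53.017 = -71.159°.
a = sin²(Δφ/2) + cos φ₁ · cos φ₂ · sin²(Δλ/2) = 0.355413.
c = 2·atan2(√a, √(1−a)) = 1.27743 rad → d = 6371·c ≈ 8138.53 km.

8139 km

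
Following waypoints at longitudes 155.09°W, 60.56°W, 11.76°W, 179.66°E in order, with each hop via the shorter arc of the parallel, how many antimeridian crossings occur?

Leg 1: -155.09° → -60.56°, shortest Δλ = 94.53° (east) — does not cross 180°.
Leg 2: -60.56° → -11.76°, shortest Δλ = 48.8° (east) — does not cross 180°.
Leg 3: -11.76° → +179.66°, shortest Δλ = -168.58° (west) — crosses 180°.
Total crossings: 1.

1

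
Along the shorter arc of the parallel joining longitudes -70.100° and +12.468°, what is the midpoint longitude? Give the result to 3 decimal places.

Signed shortest Δλ from -70.100° to +12.468° is +82.568°.
Midpoint longitude = -70.100° + (+82.568°)/2 = -70.100° + 41.284° = -28.816°.

-28.816°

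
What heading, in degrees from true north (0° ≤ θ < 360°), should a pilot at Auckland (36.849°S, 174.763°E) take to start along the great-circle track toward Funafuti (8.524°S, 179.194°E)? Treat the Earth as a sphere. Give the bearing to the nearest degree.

9°

Δλ = 179.194 − 174.763 = 4.431°.
θ = atan2( sin Δλ · cos φ₂ , cos φ₁ · sin φ₂ − sin φ₁ · cos φ₂ · cos Δλ )
  = atan2(0.07641, 0.47270) = 9.182° → normalised to [0°, 360°): 9.182°.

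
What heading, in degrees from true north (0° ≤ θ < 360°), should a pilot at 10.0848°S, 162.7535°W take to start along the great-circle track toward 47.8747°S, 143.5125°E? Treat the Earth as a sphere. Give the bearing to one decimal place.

219.3°

Δλ = 143.5125 − -162.7535 = 306.2660°; wrapped into (−180°, 180°]: -53.7340°.
θ = atan2( sin Δλ · cos φ₂ , cos φ₁ · sin φ₂ − sin φ₁ · cos φ₂ · cos Δλ )
  = atan2(-0.54082, -0.66074) = -140.700° → normalised to [0°, 360°): 219.300°.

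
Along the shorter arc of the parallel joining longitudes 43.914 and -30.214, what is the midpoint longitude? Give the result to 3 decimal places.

Signed shortest Δλ from +43.914° to -30.214° is -74.128°.
Midpoint longitude = +43.914° + (-74.128°)/2 = +43.914° − 37.064° = +6.850°.

+6.850°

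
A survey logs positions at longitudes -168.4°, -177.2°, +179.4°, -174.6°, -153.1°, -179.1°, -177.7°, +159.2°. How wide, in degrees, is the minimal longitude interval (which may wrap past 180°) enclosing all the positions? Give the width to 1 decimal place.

Sort the longitudes: -179.1°, -177.7°, -177.2°, -174.6°, -168.4°, -153.1°, +159.2°, +179.4°.
Eastward gaps between consecutive values (wrapping around): 1.4°, 0.5°, 2.6°, 6.2°, 15.3°, 312.3°, 20.2°, 1.5°.
Largest gap = 312.3° ⇒ minimal covering band is its complement: 360° − 312.3° = 47.7°.
Band runs from +159.2° eastward to -153.1°, crossing the antimeridian.

47.7°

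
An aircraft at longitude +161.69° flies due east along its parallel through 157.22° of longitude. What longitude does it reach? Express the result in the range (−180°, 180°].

-41.09°

Start at +161.69°; shift +157.22° → +318.91°.
+318.91° lies outside (−180°, 180°]; subtract 360° → -41.09°.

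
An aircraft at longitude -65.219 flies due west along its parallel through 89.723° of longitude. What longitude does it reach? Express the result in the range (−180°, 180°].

Start at -65.219°; shift −89.723° → -154.942°.
-154.942° already lies in (−180°, 180°].

-154.942°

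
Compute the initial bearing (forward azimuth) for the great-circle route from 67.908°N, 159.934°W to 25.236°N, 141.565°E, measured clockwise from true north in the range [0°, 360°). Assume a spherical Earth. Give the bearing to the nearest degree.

Δλ = 141.565 − -159.934 = 301.499°; wrapped into (−180°, 180°]: -58.501°.
θ = atan2( sin Δλ · cos φ₂ , cos φ₁ · sin φ₂ − sin φ₁ · cos φ₂ · cos Δλ )
  = atan2(-0.77127, -0.27757) = -109.793° → normalised to [0°, 360°): 250.207°.

250°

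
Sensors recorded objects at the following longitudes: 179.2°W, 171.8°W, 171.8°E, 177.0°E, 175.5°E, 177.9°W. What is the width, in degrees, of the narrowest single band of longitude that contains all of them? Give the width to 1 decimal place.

16.4°

Sort the longitudes: -179.2°, -177.9°, -171.8°, +171.8°, +175.5°, +177.0°.
Eastward gaps between consecutive values (wrapping around): 1.3°, 6.1°, 343.6°, 3.7°, 1.5°, 3.8°.
Largest gap = 343.6° ⇒ minimal covering band is its complement: 360° − 343.6° = 16.4°.
Band runs from +171.8° eastward to -171.8°, crossing the antimeridian.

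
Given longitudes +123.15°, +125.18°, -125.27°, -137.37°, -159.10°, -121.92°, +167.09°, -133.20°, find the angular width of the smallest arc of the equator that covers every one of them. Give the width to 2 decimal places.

114.93°

Sort the longitudes: -159.10°, -137.37°, -133.20°, -125.27°, -121.92°, +123.15°, +125.18°, +167.09°.
Eastward gaps between consecutive values (wrapping around): 21.73°, 4.17°, 7.93°, 3.35°, 245.07°, 2.03°, 41.91°, 33.81°.
Largest gap = 245.07° ⇒ minimal covering band is its complement: 360° − 245.07° = 114.93°.
Band runs from +123.15° eastward to -121.92°, crossing the antimeridian.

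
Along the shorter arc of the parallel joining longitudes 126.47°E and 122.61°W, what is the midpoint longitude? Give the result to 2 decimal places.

178.07°W

Signed shortest Δλ from +126.47° to -122.61° is +110.92°.
Midpoint longitude = +126.47° + (+110.92°)/2 = +126.47° + 55.46° = +181.93°.
Normalise into (−180°, 180°]: -178.07°.
(The naïve average (+126.47 + -122.61)/2 = 1.93° is on the wrong side of the globe.)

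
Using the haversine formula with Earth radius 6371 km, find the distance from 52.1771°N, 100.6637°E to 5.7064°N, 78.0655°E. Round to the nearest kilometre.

Δλ = 78.0655 − 100.6637 = -22.5982°.
Δφ = 5.7064 − 52.1771 = -46.4707°.
a = sin²(Δφ/2) + cos φ₁ · cos φ₂ · sin²(Δλ/2) = 0.179062.
c = 2·atan2(√a, √(1−a)) = 0.87385 rad → d = 6371·c ≈ 5567.32 km.

5567 km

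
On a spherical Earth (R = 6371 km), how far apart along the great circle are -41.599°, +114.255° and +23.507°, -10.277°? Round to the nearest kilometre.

Δλ = -10.277 − 114.255 = -124.532°.
Δφ = 23.507 − -41.599 = 65.106°.
a = sin²(Δφ/2) + cos φ₁ · cos φ₂ · sin²(Δλ/2) = 0.826769.
c = 2·atan2(√a, √(1−a)) = 2.28305 rad → d = 6371·c ≈ 14545.28 km.

14545 km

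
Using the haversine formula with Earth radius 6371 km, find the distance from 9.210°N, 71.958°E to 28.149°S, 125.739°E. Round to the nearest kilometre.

Δλ = 125.739 − 71.958 = 53.781°.
Δφ = -28.149 − 9.210 = -37.359°.
a = sin²(Δφ/2) + cos φ₁ · cos φ₂ · sin²(Δλ/2) = 0.280619.
c = 2·atan2(√a, √(1−a)) = 1.11657 rad → d = 6371·c ≈ 7113.70 km.

7114 km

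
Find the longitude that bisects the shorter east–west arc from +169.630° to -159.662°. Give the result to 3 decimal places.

-175.016°

Signed shortest Δλ from +169.630° to -159.662° is +30.708°.
Midpoint longitude = +169.630° + (+30.708°)/2 = +169.630° + 15.354° = +184.984°.
Normalise into (−180°, 180°]: -175.016°.
(The naïve average (+169.630 + -159.662)/2 = 4.984° is on the wrong side of the globe.)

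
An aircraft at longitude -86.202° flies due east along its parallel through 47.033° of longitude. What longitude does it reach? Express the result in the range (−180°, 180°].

Start at -86.202°; shift +47.033° → -39.169°.
-39.169° already lies in (−180°, 180°].

-39.169°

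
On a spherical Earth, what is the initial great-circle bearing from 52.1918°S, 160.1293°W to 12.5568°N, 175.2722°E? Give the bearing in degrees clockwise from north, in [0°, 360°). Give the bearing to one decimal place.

Δλ = 175.2722 − -160.1293 = 335.4015°; wrapped into (−180°, 180°]: -24.5985°.
θ = atan2( sin Δλ · cos φ₂ , cos φ₁ · sin φ₂ − sin φ₁ · cos φ₂ · cos Δλ )
  = atan2(-0.40630, 0.83446) = -25.962° → normalised to [0°, 360°): 334.038°.

334.0°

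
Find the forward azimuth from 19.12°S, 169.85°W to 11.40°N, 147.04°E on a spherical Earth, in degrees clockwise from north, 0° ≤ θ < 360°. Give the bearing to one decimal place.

302.2°

Δλ = 147.04 − -169.85 = 316.89°; wrapped into (−180°, 180°]: -43.11°.
θ = atan2( sin Δλ · cos φ₂ , cos φ₁ · sin φ₂ − sin φ₁ · cos φ₂ · cos Δλ )
  = atan2(-0.66992, 0.42116) = -57.844° → normalised to [0°, 360°): 302.156°.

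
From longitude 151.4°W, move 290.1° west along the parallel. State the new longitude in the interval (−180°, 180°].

Start at -151.4°; shift −290.1° → -441.5°.
-441.5° lies outside (−180°, 180°]; add 360° → -81.5°.

81.5°W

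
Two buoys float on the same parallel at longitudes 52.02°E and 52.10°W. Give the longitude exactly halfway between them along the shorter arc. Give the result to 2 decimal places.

Signed shortest Δλ from +52.02° to -52.10° is -104.12°.
Midpoint longitude = +52.02° + (-104.12°)/2 = +52.02° − 52.06° = -0.04°.

0.04°W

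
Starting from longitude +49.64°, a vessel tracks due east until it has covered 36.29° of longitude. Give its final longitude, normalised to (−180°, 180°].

Start at +49.64°; shift +36.29° → +85.93°.
+85.93° already lies in (−180°, 180°].

+85.93°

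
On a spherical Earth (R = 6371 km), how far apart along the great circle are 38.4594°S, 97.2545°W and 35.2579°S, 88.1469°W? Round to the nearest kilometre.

Δλ = -88.1469 − -97.2545 = 9.1076°.
Δφ = -35.2579 − -38.4594 = 3.2015°.
a = sin²(Δφ/2) + cos φ₁ · cos φ₂ · sin²(Δλ/2) = 0.004811.
c = 2·atan2(√a, √(1−a)) = 0.13883 rad → d = 6371·c ≈ 884.51 km.

885 km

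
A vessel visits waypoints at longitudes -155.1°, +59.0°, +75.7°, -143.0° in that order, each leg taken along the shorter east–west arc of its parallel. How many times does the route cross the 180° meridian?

Leg 1: -155.1° → +59.0°, shortest Δλ = -145.9° (west) — crosses 180°.
Leg 2: +59.0° → +75.7°, shortest Δλ = 16.7° (east) — does not cross 180°.
Leg 3: +75.7° → -143.0°, shortest Δλ = 141.3° (east) — crosses 180°.
Total crossings: 2.

2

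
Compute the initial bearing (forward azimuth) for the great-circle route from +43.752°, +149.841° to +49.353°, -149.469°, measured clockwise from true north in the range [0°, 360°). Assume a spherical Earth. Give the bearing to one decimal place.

Δλ = -149.469 − 149.841 = -299.310°; wrapped into (−180°, 180°]: 60.690°.
θ = atan2( sin Δλ · cos φ₂ , cos φ₁ · sin φ₂ − sin φ₁ · cos φ₂ · cos Δλ )
  = atan2(0.56801, 0.32755) = 60.030° → normalised to [0°, 360°): 60.030°.

60.0°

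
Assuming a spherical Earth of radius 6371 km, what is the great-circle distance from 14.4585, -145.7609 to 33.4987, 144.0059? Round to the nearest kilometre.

Δλ = 144.0059 − -145.7609 = 289.7668°; wrapped into (−180°, 180°]: -70.2332°.
Δφ = 33.4987 − 14.4585 = 19.0402°.
a = sin²(Δφ/2) + cos φ₁ · cos φ₂ · sin²(Δλ/2) = 0.294556.
c = 2·atan2(√a, √(1−a)) = 1.14737 rad → d = 6371·c ≈ 7309.88 km.

7310 km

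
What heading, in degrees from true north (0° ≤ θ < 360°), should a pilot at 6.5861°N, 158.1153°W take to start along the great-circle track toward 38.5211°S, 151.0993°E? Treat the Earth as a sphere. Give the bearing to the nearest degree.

Δλ = 151.0993 − -158.1153 = 309.2146°; wrapped into (−180°, 180°]: -50.7854°.
θ = atan2( sin Δλ · cos φ₂ , cos φ₁ · sin φ₂ − sin φ₁ · cos φ₂ · cos Δλ )
  = atan2(-0.60617, -0.67543) = -138.093° → normalised to [0°, 360°): 221.907°.

222°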